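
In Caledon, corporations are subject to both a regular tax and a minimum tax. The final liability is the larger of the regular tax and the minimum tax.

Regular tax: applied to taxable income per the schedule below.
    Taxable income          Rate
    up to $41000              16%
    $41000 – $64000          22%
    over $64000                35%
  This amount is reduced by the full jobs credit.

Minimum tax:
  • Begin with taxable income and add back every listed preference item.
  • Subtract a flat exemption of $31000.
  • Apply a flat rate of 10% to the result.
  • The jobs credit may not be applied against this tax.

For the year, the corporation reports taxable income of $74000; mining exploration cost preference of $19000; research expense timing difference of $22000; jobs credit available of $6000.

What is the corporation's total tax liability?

Regular tax:
  $41000 × 16% = $6560
  $23000 × 22% = $5060
  $10000 × 35% = $3500
  → $15120
  Less jobs credit $6000 → $9120

Minimum tax:
  Adjusted income: $74000 + $19000 + $22000 = $115000
  Less exemption $31000 → base $84000
  $84000 × 10% = $8400

$9120 > $8400, so the regular tax governs.

$9120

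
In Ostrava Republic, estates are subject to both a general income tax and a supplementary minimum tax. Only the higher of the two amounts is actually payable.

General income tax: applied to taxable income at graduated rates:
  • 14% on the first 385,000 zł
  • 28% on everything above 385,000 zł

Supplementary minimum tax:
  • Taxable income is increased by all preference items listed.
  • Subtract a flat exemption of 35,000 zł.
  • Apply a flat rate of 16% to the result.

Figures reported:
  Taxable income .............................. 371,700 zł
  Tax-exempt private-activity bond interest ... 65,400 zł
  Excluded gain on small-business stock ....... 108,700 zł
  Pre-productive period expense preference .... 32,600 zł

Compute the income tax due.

General income tax:
  371,700 zł × 14% = 52,038 zł

Supplementary minimum tax:
  Adjusted income: 371,700 zł + 65,400 zł + 108,700 zł + 32,600 zł = 578,400 zł
  Less exemption 35,000 zł → base 543,400 zł
  543,400 zł × 16% = 86,944 zł

86,944 zł > 52,038 zł, so the supplementary minimum tax is the binding amount.

86,944 zł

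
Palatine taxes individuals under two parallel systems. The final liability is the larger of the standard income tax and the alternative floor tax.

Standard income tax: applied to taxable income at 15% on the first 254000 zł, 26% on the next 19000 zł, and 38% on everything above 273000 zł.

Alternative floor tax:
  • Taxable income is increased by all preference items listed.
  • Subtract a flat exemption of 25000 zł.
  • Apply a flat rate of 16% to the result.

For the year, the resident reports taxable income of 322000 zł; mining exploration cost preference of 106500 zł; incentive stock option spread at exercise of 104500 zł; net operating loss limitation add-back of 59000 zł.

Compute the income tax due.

Standard income tax:
  254000 zł × 15% = 38100 zł
  19000 zł × 26% = 4940 zł
  49000 zł × 38% = 18620 zł
  → 61660 zł

Alternative floor tax:
  Adjusted income: 322000 zł + 106500 zł + 104500 zł + 59000 zł = 592000 zł
  Less exemption 25000 zł → base 567000 zł
  567000 zł × 16% = 90720 zł

90720 zł > 61660 zł, so the alternative floor tax is the binding amount.

90720 zł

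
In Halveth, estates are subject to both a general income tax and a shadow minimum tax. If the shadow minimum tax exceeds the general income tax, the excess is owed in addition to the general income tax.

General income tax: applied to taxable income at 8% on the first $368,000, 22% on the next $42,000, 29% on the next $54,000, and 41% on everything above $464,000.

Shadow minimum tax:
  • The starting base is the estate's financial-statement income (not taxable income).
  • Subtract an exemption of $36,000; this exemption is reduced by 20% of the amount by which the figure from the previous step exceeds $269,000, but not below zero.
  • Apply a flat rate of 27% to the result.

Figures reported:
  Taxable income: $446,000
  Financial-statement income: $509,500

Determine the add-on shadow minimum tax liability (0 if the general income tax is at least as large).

General income tax:
  $368,000 × 8% = $29,440
  $42,000 × 22% = $9,240
  $36,000 × 29% = $10,440
  → $49,120

Shadow minimum tax:
  Base (financial-statement income): $509,500
  Exemption: 20% × ($509,500 − $269,000) = $48,100 ≥ $36,000, so the exemption is fully phased out
  Base: $509,500 − $0 = $509,500
  $509,500 × 27% = $137,565

Excess of shadow minimum tax over general income tax: $137,565 − $49,120 = $88,445.

$88,445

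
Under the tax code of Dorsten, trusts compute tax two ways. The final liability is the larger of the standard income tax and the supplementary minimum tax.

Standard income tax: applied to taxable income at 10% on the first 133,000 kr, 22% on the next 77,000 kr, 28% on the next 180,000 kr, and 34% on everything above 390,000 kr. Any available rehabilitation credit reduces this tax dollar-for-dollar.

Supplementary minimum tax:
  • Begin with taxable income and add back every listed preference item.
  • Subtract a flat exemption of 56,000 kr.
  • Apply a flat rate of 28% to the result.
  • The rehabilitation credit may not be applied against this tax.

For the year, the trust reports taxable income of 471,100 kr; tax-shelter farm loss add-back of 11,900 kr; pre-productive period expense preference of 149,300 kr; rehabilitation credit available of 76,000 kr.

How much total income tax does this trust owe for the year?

161,364 kr

Standard income tax:
  133,000 kr × 10% = 13,300 kr
  77,000 kr × 22% = 16,940 kr
  180,000 kr × 28% = 50,400 kr
  81,100 kr × 34% = 27,574 kr
  → 108,214 kr
  Less rehabilitation credit 76,000 kr → 32,214 kr

Supplementary minimum tax:
  Adjusted income: 471,100 kr + 11,900 kr + 149,300 kr = 632,300 kr
  Less exemption 56,000 kr → base 576,300 kr
  576,300 kr × 28% = 161,364 kr

161,364 kr > 32,214 kr, so the supplementary minimum tax is the binding amount.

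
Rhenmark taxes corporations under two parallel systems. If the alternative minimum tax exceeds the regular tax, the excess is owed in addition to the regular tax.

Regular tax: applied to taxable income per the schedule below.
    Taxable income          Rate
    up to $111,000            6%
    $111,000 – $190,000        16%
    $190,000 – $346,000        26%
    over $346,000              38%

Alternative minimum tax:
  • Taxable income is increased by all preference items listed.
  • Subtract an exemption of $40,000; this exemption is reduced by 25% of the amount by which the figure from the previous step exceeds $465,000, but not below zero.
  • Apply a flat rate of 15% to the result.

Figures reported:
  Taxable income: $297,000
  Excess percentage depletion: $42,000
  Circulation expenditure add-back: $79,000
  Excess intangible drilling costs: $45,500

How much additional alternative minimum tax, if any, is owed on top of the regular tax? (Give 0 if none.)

$16,405

Alternative minimum tax:
  Adjusted income: $297,000 + $42,000 + $79,000 + $45,500 = $463,500
  Exemption: $463,500 ≤ $465,000, so full $40,000 applies
  Base: $463,500 − $40,000 = $423,500
  $423,500 × 15% = $63,525

Regular tax:
  $111,000 × 6% = $6,660
  $79,000 × 16% = $12,640
  $107,000 × 26% = $27,820
  → $47,120

Excess of alternative minimum tax over regular tax: $63,525 − $47,120 = $16,405.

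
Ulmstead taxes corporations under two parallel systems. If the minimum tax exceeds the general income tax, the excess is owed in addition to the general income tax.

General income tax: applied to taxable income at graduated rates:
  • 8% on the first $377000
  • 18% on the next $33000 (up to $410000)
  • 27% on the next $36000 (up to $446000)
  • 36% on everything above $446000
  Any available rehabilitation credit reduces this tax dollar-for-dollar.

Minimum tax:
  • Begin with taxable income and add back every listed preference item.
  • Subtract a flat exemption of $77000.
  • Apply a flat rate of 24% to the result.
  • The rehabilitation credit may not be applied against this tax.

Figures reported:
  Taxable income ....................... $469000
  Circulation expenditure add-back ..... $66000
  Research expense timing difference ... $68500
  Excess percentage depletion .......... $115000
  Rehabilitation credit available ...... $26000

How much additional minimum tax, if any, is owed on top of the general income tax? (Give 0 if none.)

$125860

Minimum tax:
  Adjusted income: $469000 + $66000 + $68500 + $115000 = $718500
  Less exemption $77000 → base $641500
  $641500 × 24% = $153960

General income tax:
  $377000 × 8% = $30160
  $33000 × 18% = $5940
  $36000 × 27% = $9720
  $23000 × 36% = $8280
  → $54100
  Less rehabilitation credit $26000 → $28100

Excess of minimum tax over general income tax: $153960 − $28100 = $125860.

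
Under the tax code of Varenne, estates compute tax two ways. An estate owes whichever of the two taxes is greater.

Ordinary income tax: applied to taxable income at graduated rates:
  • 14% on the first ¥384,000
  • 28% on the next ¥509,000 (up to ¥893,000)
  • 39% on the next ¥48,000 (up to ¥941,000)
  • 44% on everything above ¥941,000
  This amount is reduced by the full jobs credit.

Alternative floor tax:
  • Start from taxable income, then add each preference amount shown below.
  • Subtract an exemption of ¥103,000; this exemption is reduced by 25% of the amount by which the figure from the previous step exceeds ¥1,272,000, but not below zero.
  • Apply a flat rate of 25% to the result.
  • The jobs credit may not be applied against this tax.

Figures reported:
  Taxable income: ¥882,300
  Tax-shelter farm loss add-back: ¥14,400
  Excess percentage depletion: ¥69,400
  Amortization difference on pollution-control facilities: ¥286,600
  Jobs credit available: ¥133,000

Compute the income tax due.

¥287,425

Ordinary income tax:
  ¥384,000 × 14% = ¥53,760
  ¥498,300 × 28% = ¥139,524
  → ¥193,284
  Less jobs credit ¥133,000 → ¥60,284

Alternative floor tax:
  Adjusted income: ¥882,300 + ¥14,400 + ¥69,400 + ¥286,600 = ¥1,252,700
  Exemption: ¥1,252,700 ≤ ¥1,272,000, so full ¥103,000 applies
  Base: ¥1,252,700 − ¥103,000 = ¥1,149,700
  ¥1,149,700 × 25% = ¥287,425

¥287,425 > ¥60,284, so the alternative floor tax is the binding amount.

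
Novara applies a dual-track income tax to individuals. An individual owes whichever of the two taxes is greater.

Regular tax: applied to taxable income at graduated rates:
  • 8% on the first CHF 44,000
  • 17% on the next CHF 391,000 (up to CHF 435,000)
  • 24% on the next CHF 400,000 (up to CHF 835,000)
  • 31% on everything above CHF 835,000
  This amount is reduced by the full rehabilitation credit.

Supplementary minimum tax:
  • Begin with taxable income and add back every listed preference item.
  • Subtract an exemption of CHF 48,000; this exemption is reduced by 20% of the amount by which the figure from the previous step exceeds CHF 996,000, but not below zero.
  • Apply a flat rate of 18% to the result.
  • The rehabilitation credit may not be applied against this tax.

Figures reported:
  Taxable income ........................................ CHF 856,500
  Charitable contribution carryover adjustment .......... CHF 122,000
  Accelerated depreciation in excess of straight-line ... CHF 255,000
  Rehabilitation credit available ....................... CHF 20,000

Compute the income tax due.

CHF 221,940

Regular tax:
  CHF 44,000 × 8% = CHF 3,520
  CHF 391,000 × 17% = CHF 66,470
  CHF 400,000 × 24% = CHF 96,000
  CHF 21,500 × 31% = CHF 6,665
  → CHF 172,655
  Less rehabilitation credit CHF 20,000 → CHF 152,655

Supplementary minimum tax:
  Adjusted income: CHF 856,500 + CHF 122,000 + CHF 255,000 = CHF 1,233,500
  Exemption: CHF 48,000 − 20% × (CHF 1,233,500 − CHF 996,000) = CHF 48,000 − CHF 47,500 = CHF 500
  Base: CHF 1,233,500 − CHF 500 = CHF 1,233,000
  CHF 1,233,000 × 18% = CHF 221,940

CHF 221,940 > CHF 152,655, so the supplementary minimum tax is the binding amount.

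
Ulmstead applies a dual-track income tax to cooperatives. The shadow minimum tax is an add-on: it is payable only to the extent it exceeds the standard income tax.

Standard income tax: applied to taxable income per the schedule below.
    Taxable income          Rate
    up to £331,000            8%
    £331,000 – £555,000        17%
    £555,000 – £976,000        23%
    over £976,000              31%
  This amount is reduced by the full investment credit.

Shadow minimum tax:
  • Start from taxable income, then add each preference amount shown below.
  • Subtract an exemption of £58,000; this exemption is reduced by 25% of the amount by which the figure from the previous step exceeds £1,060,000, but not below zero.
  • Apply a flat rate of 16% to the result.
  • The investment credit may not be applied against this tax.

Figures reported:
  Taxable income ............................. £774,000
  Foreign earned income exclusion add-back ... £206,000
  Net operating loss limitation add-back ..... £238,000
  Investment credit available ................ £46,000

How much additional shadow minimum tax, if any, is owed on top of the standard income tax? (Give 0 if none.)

Standard income tax:
  £331,000 × 8% = £26,480
  £224,000 × 17% = £38,080
  £219,000 × 23% = £50,370
  → £114,930
  Less investment credit £46,000 → £68,930

Shadow minimum tax:
  Adjusted income: £774,000 + £206,000 + £238,000 = £1,218,000
  Exemption: £58,000 − 25% × (£1,218,000 − £1,060,000) = £58,000 − £39,500 = £18,500
  Base: £1,218,000 − £18,500 = £1,199,500
  £1,199,500 × 16% = £191,920

Excess of shadow minimum tax over standard income tax: £191,920 − £68,930 = £122,990.

£122,990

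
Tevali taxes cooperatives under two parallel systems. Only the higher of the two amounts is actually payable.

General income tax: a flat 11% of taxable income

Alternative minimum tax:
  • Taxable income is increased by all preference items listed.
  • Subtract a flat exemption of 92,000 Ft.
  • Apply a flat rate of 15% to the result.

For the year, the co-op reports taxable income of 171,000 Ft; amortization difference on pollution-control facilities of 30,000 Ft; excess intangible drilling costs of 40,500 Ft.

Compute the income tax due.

22,425 Ft

General income tax:
  171,000 Ft × 11% = 18,810 Ft

Alternative minimum tax:
  Adjusted income: 171,000 Ft + 30,000 Ft + 40,500 Ft = 241,500 Ft
  Less exemption 92,000 Ft → base 149,500 Ft
  149,500 Ft × 15% = 22,425 Ft

22,425 Ft > 18,810 Ft, so the alternative minimum tax is the binding amount.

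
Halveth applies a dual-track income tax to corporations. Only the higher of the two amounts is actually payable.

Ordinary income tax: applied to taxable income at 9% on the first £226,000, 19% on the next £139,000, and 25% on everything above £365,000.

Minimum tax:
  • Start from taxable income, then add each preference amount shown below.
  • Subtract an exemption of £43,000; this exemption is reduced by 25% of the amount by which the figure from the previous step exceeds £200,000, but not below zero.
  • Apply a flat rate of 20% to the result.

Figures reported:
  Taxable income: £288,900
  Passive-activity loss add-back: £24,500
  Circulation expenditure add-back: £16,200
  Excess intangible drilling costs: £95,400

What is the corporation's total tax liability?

£85,000

Minimum tax:
  Adjusted income: £288,900 + £24,500 + £16,200 + £95,400 = £425,000
  Exemption: 25% × (£425,000 − £200,000) = £56,250 ≥ £43,000, so the exemption is fully phased out
  Base: £425,000 − £0 = £425,000
  £425,000 × 20% = £85,000

Ordinary income tax:
  £226,000 × 9% = £20,340
  £62,900 × 19% = £11,951
  → £32,291

£85,000 > £32,291, so the minimum tax is the binding amount.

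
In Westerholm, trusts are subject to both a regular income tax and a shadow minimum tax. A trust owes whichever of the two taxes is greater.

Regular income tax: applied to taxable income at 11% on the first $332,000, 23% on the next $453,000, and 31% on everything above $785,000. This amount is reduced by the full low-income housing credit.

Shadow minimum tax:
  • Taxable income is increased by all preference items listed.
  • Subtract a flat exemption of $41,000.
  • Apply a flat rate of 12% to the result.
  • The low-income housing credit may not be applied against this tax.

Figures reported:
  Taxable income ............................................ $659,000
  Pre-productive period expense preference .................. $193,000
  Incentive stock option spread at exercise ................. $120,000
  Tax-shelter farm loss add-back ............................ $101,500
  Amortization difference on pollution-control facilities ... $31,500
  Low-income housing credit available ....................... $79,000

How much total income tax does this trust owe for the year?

Shadow minimum tax:
  Adjusted income: $659,000 + $193,000 + $120,000 + $101,500 + $31,500 = $1,105,000
  Less exemption $41,000 → base $1,064,000
  $1,064,000 × 12% = $127,680

Regular income tax:
  $332,000 × 11% = $36,520
  $327,000 × 23% = $75,210
  → $111,730
  Less low-income housing credit $79,000 → $32,730

$127,680 > $32,730, so the shadow minimum tax is the binding amount.

$127,680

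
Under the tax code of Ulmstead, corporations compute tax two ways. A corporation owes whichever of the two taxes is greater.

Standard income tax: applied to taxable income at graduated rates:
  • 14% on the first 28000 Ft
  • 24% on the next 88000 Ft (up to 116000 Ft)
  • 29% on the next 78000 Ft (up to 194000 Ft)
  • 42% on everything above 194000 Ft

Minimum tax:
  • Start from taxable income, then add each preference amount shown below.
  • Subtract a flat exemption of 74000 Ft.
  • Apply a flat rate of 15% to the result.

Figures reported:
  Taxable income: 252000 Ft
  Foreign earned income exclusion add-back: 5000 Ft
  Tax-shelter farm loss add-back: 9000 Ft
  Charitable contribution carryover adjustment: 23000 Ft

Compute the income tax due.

72020 Ft

Standard income tax:
  28000 Ft × 14% = 3920 Ft
  88000 Ft × 24% = 21120 Ft
  78000 Ft × 29% = 22620 Ft
  58000 Ft × 42% = 24360 Ft
  → 72020 Ft

Minimum tax:
  Adjusted income: 252000 Ft + 5000 Ft + 9000 Ft + 23000 Ft = 289000 Ft
  Less exemption 74000 Ft → base 215000 Ft
  215000 Ft × 15% = 32250 Ft

72020 Ft > 32250 Ft, so the standard income tax governs.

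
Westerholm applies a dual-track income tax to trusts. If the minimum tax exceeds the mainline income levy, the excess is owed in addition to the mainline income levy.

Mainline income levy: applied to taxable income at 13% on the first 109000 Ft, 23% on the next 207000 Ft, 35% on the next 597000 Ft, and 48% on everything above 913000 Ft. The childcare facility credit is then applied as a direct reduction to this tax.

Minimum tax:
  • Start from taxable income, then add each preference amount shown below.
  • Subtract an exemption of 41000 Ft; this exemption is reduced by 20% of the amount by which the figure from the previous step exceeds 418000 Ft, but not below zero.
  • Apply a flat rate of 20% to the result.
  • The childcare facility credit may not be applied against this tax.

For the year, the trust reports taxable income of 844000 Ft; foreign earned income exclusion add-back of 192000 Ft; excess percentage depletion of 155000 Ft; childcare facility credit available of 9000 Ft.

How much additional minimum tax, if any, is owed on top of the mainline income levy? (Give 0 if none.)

620 Ft

Minimum tax:
  Adjusted income: 844000 Ft + 192000 Ft + 155000 Ft = 1191000 Ft
  Exemption: 20% × (1191000 Ft − 418000 Ft) = 154600 Ft ≥ 41000 Ft, so the exemption is fully phased out
  Base: 1191000 Ft − 0 Ft = 1191000 Ft
  1191000 Ft × 20% = 238200 Ft

Mainline income levy:
  109000 Ft × 13% = 14170 Ft
  207000 Ft × 23% = 47610 Ft
  528000 Ft × 35% = 184800 Ft
  → 246580 Ft
  Less childcare facility credit 9000 Ft → 237580 Ft

Excess of minimum tax over mainline income levy: 238200 Ft − 237580 Ft = 620 Ft.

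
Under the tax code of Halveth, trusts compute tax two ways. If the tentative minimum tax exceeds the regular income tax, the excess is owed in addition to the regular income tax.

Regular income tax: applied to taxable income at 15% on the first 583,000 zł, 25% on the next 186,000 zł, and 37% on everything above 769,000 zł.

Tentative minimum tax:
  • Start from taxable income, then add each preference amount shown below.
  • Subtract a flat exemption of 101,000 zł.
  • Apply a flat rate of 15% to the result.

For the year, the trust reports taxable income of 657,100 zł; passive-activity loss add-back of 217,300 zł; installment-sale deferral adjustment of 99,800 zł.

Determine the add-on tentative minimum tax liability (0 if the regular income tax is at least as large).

Regular income tax:
  583,000 zł × 15% = 87,450 zł
  74,100 zł × 25% = 18,525 zł
  → 105,975 zł

Tentative minimum tax:
  Adjusted income: 657,100 zł + 217,300 zł + 99,800 zł = 974,200 zł
  Less exemption 101,000 zł → base 873,200 zł
  873,200 zł × 15% = 130,980 zł

Excess of tentative minimum tax over regular income tax: 130,980 zł − 105,975 zł = 25,005 zł.

25,005 zł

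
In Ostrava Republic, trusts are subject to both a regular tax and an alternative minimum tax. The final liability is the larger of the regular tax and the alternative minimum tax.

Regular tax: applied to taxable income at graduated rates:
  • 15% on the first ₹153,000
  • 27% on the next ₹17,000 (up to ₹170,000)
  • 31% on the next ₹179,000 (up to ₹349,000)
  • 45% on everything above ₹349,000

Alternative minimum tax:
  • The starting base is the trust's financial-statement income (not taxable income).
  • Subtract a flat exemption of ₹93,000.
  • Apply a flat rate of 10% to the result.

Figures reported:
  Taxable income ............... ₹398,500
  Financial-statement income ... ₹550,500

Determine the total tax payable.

₹105,305

Alternative minimum tax:
  Base (financial-statement income): ₹550,500
  Less exemption ₹93,000 → base ₹457,500
  ₹457,500 × 10% = ₹45,750

Regular tax:
  ₹153,000 × 15% = ₹22,950
  ₹17,000 × 27% = ₹4,590
  ₹179,000 × 31% = ₹55,490
  ₹49,500 × 45% = ₹22,275
  → ₹105,305

₹105,305 > ₹45,750, so the regular tax governs.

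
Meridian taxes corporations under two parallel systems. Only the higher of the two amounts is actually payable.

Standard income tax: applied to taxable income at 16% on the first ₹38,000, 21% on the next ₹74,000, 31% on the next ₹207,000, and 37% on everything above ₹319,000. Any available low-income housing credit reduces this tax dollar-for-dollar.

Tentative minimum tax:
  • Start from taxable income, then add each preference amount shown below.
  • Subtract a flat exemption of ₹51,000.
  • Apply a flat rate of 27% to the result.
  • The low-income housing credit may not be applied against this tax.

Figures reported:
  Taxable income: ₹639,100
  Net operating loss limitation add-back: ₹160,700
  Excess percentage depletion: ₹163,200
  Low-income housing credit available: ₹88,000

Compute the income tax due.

Standard income tax:
  ₹38,000 × 16% = ₹6,080
  ₹74,000 × 21% = ₹15,540
  ₹207,000 × 31% = ₹64,170
  ₹320,100 × 37% = ₹118,437
  → ₹204,227
  Less low-income housing credit ₹88,000 → ₹116,227

Tentative minimum tax:
  Adjusted income: ₹639,100 + ₹160,700 + ₹163,200 = ₹963,000
  Less exemption ₹51,000 → base ₹912,000
  ₹912,000 × 27% = ₹246,240

₹246,240 > ₹116,227, so the tentative minimum tax is the binding amount.

₹246,240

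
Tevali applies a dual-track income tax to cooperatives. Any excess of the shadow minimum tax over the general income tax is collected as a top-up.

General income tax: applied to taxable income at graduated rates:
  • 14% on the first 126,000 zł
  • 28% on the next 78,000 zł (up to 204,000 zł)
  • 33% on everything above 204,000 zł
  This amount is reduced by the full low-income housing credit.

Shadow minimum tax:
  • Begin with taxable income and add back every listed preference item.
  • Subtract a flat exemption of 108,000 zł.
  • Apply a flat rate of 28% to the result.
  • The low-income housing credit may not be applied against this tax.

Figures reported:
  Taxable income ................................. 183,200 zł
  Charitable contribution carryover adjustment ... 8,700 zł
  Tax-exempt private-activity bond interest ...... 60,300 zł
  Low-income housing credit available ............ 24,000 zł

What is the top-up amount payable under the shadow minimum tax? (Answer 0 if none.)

General income tax:
  126,000 zł × 14% = 17,640 zł
  57,200 zł × 28% = 16,016 zł
  → 33,656 zł
  Less low-income housing credit 24,000 zł → 9,656 zł

Shadow minimum tax:
  Adjusted income: 183,200 zł + 8,700 zł + 60,300 zł = 252,200 zł
  Less exemption 108,000 zł → base 144,200 zł
  144,200 zł × 28% = 40,376 zł

Excess of shadow minimum tax over general income tax: 40,376 zł − 9,656 zł = 30,720 zł.

30,720 zł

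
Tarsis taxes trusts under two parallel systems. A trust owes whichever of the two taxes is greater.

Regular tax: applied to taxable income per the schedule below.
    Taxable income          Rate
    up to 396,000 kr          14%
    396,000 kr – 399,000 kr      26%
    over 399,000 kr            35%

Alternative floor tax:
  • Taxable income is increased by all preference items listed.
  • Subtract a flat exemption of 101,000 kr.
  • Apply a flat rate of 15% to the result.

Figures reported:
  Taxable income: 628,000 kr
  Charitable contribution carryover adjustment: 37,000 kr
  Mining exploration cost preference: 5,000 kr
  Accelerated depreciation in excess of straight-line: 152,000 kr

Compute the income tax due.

136,370 kr

Regular tax:
  396,000 kr × 14% = 55,440 kr
  3,000 kr × 26% = 780 kr
  229,000 kr × 35% = 80,150 kr
  → 136,370 kr

Alternative floor tax:
  Adjusted income: 628,000 kr + 37,000 kr + 5,000 kr + 152,000 kr = 822,000 kr
  Less exemption 101,000 kr → base 721,000 kr
  721,000 kr × 15% = 108,150 kr

136,370 kr > 108,150 kr, so the regular tax governs.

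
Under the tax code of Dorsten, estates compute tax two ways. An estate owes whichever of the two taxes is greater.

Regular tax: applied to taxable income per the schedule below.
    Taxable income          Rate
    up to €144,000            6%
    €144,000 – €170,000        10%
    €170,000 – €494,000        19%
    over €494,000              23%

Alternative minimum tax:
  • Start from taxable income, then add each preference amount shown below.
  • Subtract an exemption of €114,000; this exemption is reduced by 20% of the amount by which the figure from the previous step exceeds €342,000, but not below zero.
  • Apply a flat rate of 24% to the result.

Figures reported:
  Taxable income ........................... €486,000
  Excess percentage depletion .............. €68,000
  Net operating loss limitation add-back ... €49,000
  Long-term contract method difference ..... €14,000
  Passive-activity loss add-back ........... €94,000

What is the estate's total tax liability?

Alternative minimum tax:
  Adjusted income: €486,000 + €68,000 + €49,000 + €14,000 + €94,000 = €711,000
  Exemption: €114,000 − 20% × (€711,000 − €342,000) = €114,000 − €73,800 = €40,200
  Base: €711,000 − €40,200 = €670,800
  €670,800 × 24% = €160,992

Regular tax:
  €144,000 × 6% = €8,640
  €26,000 × 10% = €2,600
  €316,000 × 19% = €60,040
  → €71,280

€160,992 > €71,280, so the alternative minimum tax is the binding amount.

€160,992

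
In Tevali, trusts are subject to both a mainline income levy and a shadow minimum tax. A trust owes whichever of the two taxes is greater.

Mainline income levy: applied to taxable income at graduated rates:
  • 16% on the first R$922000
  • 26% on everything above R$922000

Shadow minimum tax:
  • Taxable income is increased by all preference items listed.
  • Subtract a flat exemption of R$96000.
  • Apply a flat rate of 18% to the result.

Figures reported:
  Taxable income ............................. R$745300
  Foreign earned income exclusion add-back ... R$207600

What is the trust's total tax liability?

Mainline income levy:
  R$745300 × 16% = R$119248

Shadow minimum tax:
  Adjusted income: R$745300 + R$207600 = R$952900
  Less exemption R$96000 → base R$856900
  R$856900 × 18% = R$154242

R$154242 > R$119248, so the shadow minimum tax is the binding amount.

R$154242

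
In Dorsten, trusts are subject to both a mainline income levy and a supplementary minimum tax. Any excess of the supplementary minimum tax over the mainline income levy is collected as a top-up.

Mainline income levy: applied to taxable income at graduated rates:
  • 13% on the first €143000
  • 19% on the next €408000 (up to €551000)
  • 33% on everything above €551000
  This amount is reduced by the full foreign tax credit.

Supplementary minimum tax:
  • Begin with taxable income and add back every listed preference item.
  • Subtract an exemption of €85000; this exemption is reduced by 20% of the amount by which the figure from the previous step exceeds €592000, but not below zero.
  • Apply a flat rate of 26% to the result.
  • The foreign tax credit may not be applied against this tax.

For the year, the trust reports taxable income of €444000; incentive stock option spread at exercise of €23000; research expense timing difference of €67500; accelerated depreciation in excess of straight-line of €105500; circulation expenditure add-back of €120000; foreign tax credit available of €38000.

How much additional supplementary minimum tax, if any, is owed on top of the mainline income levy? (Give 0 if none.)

Mainline income levy:
  €143000 × 13% = €18590
  €301000 × 19% = €57190
  → €75780
  Less foreign tax credit €38000 → €37780

Supplementary minimum tax:
  Adjusted income: €444000 + €23000 + €67500 + €105500 + €120000 = €760000
  Exemption: €85000 − 20% × (€760000 − €592000) = €85000 − €33600 = €51400
  Base: €760000 − €51400 = €708600
  €708600 × 26% = €184236

Excess of supplementary minimum tax over mainline income levy: €184236 − €37780 = €146456.

€146456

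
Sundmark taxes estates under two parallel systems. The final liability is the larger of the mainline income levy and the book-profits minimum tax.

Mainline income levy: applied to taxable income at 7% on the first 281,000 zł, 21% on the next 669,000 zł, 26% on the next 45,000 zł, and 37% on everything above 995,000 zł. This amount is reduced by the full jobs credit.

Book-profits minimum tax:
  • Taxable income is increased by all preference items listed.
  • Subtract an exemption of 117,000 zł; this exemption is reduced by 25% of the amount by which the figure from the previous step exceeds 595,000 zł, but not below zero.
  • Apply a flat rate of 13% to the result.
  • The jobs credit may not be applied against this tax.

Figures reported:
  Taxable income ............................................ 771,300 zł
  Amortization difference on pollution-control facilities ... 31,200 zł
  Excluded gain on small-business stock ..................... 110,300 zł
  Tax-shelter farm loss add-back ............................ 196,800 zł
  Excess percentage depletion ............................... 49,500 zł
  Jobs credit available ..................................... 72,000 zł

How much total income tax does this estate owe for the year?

150,683 zł

Mainline income levy:
  281,000 zł × 7% = 19,670 zł
  490,300 zł × 21% = 102,963 zł
  → 122,633 zł
  Less jobs credit 72,000 zł → 50,633 zł

Book-profits minimum tax:
  Adjusted income: 771,300 zł + 31,200 zł + 110,300 zł + 196,800 zł + 49,500 zł = 1,159,100 zł
  Exemption: 25% × (1,159,100 zł − 595,000 zł) = 141,025 zł ≥ 117,000 zł, so the exemption is fully phased out
  Base: 1,159,100 zł − 0 zł = 1,159,100 zł
  1,159,100 zł × 13% = 150,683 zł

150,683 zł > 50,633 zł, so the book-profits minimum tax is the binding amount.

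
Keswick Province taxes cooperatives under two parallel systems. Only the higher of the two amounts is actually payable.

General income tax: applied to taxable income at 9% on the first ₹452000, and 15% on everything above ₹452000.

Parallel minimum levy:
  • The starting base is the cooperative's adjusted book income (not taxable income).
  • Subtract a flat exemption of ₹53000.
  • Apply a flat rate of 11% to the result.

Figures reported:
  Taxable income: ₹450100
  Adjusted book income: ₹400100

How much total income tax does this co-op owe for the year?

General income tax:
  ₹450100 × 9% = ₹40509

Parallel minimum levy:
  Base (adjusted book income): ₹400100
  Less exemption ₹53000 → base ₹347100
  ₹347100 × 11% = ₹38181

₹40509 > ₹38181, so the general income tax governs.

₹40509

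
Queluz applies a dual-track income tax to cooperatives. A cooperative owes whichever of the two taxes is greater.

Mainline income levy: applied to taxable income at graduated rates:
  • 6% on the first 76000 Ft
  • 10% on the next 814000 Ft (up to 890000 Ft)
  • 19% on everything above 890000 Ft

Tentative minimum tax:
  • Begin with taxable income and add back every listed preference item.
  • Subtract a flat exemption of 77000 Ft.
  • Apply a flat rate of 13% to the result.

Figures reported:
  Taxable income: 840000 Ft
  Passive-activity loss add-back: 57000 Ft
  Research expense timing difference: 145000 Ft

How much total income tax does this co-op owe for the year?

125450 Ft

Mainline income levy:
  76000 Ft × 6% = 4560 Ft
  764000 Ft × 10% = 76400 Ft
  → 80960 Ft

Tentative minimum tax:
  Adjusted income: 840000 Ft + 57000 Ft + 145000 Ft = 1042000 Ft
  Less exemption 77000 Ft → base 965000 Ft
  965000 Ft × 13% = 125450 Ft

125450 Ft > 80960 Ft, so the tentative minimum tax is the binding amount.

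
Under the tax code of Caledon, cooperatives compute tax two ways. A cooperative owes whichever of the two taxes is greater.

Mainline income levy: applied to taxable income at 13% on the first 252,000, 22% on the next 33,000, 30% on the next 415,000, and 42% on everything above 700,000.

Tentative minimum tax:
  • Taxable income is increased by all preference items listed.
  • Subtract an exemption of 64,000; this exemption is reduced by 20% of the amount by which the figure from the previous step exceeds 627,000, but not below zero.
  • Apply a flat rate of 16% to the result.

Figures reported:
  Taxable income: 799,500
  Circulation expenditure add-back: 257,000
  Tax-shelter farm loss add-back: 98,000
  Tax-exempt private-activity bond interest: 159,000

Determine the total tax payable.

210,160

Mainline income levy:
  252,000 × 13% = 32,760
  33,000 × 22% = 7,260
  415,000 × 30% = 124,500
  99,500 × 42% = 41,790
  → 206,310

Tentative minimum tax:
  Adjusted income: 799,500 + 257,000 + 98,000 + 159,000 = 1,313,500
  Exemption: 20% × (1,313,500 − 627,000) = 137,300 ≥ 64,000, so the exemption is fully phased out
  Base: 1,313,500 − 0 = 1,313,500
  1,313,500 × 16% = 210,160

210,160 > 206,310, so the tentative minimum tax is the binding amount.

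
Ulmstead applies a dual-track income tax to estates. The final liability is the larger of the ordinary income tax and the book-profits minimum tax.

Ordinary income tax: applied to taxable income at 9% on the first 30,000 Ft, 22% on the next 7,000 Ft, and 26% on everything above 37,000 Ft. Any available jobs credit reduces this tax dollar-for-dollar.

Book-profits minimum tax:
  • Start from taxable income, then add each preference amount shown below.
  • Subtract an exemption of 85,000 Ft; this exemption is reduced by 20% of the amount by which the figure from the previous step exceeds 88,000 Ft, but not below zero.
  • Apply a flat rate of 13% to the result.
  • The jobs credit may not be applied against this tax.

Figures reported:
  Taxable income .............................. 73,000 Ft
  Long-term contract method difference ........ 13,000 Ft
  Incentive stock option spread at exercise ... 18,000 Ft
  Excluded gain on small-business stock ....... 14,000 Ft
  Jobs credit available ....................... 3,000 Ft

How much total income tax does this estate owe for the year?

10,600 Ft

Ordinary income tax:
  30,000 Ft × 9% = 2,700 Ft
  7,000 Ft × 22% = 1,540 Ft
  36,000 Ft × 26% = 9,360 Ft
  → 13,600 Ft
  Less jobs credit 3,000 Ft → 10,600 Ft

Book-profits minimum tax:
  Adjusted income: 73,000 Ft + 13,000 Ft + 18,000 Ft + 14,000 Ft = 118,000 Ft
  Exemption: 85,000 Ft − 20% × (118,000 Ft − 88,000 Ft) = 85,000 Ft − 6,000 Ft = 79,000 Ft
  Base: 118,000 Ft − 79,000 Ft = 39,000 Ft
  39,000 Ft × 13% = 5,070 Ft

10,600 Ft > 5,070 Ft, so the ordinary income tax governs.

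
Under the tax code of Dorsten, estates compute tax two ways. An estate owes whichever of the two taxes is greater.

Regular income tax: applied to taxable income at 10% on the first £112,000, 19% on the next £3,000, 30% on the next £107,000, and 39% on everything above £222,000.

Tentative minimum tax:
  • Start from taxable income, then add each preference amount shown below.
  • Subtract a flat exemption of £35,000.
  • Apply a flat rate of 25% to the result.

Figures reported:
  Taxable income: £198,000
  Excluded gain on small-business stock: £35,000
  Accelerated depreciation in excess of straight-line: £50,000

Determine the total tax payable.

£62,000

Tentative minimum tax:
  Adjusted income: £198,000 + £35,000 + £50,000 = £283,000
  Less exemption £35,000 → base £248,000
  £248,000 × 25% = £62,000

Regular income tax:
  £112,000 × 10% = £11,200
  £3,000 × 19% = £570
  £83,000 × 30% = £24,900
  → £36,670

£62,000 > £36,670, so the tentative minimum tax is the binding amount.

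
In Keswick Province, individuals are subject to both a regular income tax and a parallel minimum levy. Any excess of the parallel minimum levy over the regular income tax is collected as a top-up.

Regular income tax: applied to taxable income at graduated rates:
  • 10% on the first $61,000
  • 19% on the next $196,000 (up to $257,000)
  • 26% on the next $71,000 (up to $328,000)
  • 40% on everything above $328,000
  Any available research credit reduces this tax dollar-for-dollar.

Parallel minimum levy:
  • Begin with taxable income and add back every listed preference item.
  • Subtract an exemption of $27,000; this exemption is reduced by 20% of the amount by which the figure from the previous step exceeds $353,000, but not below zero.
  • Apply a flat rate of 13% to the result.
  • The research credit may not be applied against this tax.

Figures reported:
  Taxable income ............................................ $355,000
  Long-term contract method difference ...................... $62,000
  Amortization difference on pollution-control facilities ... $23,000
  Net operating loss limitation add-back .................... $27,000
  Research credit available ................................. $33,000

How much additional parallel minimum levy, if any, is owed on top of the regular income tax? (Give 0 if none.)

Regular income tax:
  $61,000 × 10% = $6,100
  $196,000 × 19% = $37,240
  $71,000 × 26% = $18,460
  $27,000 × 40% = $10,800
  → $72,600
  Less research credit $33,000 → $39,600

Parallel minimum levy:
  Adjusted income: $355,000 + $62,000 + $23,000 + $27,000 = $467,000
  Exemption: $27,000 − 20% × ($467,000 − $353,000) = $27,000 − $22,800 = $4,200
  Base: $467,000 − $4,200 = $462,800
  $462,800 × 13% = $60,164

Excess of parallel minimum levy over regular income tax: $60,164 − $39,600 = $20,564.

$20,564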